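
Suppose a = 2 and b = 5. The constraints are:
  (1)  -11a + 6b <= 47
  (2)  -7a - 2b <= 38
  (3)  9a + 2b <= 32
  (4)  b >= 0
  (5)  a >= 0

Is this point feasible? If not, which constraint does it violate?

(1): 8 ≤ 47 ✓
(2): -24 ≤ 38 ✓
(3): 28 ≤ 32 ✓
(4): 5 ≥ 0 ✓
(5): 2 ≥ 0 ✓

feasible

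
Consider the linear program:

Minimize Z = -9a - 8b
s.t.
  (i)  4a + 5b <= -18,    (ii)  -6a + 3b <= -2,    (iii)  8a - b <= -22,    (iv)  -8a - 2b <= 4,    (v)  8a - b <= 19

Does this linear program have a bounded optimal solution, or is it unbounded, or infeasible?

infeasible

The boundaries 4a + 5b = -18 and -8a - 2b = 4 meet at (1/2, -4), but that point violates 8a - b ≤ -22. Every candidate vertex is excluded by some other constraint, so the feasible region is empty.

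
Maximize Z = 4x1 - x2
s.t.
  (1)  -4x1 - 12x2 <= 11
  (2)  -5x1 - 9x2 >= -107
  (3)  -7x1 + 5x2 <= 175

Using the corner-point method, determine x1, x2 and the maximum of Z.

x1 = 461/8, x2 = -161/8, maximum Z = 2005/8

Extreme points and Z = 4x1 - x2:
  (461/8, -161/8) → Z = 2005/8
  (-2155/104, 623/104) → Z = -711/8
  (-130/11, 203/11) → Z = -723/11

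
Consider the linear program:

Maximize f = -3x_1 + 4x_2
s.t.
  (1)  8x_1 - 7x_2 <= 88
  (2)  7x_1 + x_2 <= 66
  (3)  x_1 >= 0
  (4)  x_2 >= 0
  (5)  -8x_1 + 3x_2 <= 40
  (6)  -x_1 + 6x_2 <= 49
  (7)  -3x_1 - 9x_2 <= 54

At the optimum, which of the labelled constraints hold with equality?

(3) and (6)

Extreme points and f = -3x_1 + 4x_2:
  (66/7, 0) → f = -198/7
  (347/43, 409/43) → f = 595/43
  (0, 0) → f = 0
  (0, 49/6) → f = 98/3

The maximum is at (0, 49/6). Substituting into each constraint, equality holds for (3) and (6); the remaining constraints have slack.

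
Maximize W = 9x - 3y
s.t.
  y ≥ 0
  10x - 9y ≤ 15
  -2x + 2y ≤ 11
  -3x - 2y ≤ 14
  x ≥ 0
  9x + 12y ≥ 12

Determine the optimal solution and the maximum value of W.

x = 129/2, y = 70, maximum W = 741/2

Extreme points and W = 9x - 3y:
  (3/2, 0) → W = 27/2
  (4/3, 0) → W = 12
  (129/2, 70) → W = 741/2
  (0, 11/2) → W = -33/2
  (0, 1) → W = -3

At the optimal vertex, 10x - 9y = 15 and -2x + 2y = 11.
Solving simultaneously gives x = 129/2, y = 70.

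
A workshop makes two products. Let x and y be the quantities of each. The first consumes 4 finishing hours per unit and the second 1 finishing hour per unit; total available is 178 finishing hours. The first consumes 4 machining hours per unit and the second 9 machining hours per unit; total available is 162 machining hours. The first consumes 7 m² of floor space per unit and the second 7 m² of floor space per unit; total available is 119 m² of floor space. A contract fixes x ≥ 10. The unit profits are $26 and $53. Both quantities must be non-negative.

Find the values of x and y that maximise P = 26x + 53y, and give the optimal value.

x = 10, y = 7, maximum P = 631

Corner points and P = 26x + 53y:
  (17, 0) → P = 442
  (10, 0) → P = 260
  (10, 7) → P = 631

At the optimal vertex, 7x + 7y = 119 and x = 10.
Solving simultaneously gives x = 10, y = 7.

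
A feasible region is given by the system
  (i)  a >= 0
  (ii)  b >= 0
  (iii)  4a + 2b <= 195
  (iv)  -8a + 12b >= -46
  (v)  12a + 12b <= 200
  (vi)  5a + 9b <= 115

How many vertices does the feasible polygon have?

The feasible vertices (each the meet of two boundaries and inside every other half-plane) are:
  (0, 0)
  (0, 115/9)
  (23/4, 0)
  (123/10, 131/30)
  (35/4, 95/12)

5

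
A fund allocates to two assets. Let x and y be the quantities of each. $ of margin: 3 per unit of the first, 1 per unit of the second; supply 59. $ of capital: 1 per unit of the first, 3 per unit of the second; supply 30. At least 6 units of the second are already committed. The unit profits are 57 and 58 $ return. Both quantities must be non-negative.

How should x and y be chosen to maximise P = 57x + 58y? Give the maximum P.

x = 12, y = 6, maximum P = 1032

Corner points and P = 57x + 58y:
  (0, 10) → P = 580
  (0, 6) → P = 348
  (12, 6) → P = 1032

The binding constraints are x + 3y = 30 and y = 6.
Solving simultaneously gives x = 12, y = 6.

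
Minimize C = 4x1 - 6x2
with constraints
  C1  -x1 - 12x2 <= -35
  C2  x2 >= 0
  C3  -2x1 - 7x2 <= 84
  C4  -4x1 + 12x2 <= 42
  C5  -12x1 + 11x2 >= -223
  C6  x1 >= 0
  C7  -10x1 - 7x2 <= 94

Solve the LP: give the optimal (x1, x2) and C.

Extreme points and C = 4x1 - 6x2:
  (3061/155, 197/155) → C = 11062/155
  (0, 35/12) → C = -35/2
  (1569/50, 349/25) → C = 1044/25
  (0, 7/2) → C = -21

x1 = 0, x2 = 7/2, minimum C = -21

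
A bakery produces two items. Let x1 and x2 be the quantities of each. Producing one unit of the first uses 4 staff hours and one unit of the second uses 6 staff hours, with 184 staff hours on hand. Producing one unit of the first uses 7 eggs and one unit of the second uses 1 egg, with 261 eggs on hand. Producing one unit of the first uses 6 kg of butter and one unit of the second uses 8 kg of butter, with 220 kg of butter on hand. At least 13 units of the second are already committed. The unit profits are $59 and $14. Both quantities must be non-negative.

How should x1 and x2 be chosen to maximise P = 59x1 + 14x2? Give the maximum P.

x1 = 58/3, x2 = 13, maximum P = 3968/3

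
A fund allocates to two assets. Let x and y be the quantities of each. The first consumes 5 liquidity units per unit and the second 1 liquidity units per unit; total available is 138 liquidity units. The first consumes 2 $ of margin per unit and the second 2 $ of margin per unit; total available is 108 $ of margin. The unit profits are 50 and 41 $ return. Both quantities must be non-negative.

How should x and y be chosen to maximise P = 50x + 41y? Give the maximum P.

x = 21, y = 33, maximum P = 2403

The binding constraints are 5x + y = 138 and 2x + 2y = 108.
Solving simultaneously gives x = 21, y = 33.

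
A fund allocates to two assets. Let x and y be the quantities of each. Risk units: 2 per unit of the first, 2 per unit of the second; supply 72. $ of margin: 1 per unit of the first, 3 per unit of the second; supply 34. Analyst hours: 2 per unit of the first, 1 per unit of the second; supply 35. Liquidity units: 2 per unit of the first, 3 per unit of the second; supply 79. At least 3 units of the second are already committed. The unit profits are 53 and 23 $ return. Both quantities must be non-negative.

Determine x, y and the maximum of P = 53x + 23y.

Feasible corners and P = 53x + 23y:
  (0, 34/3) → P = 782/3
  (0, 3) → P = 69
  (71/5, 33/5) → P = 4522/5
  (16, 3) → P = 917

The optimum lies where 2x + y = 35 and y = 3.
Solving simultaneously gives x = 16, y = 3.

x = 16, y = 3, maximum P = 917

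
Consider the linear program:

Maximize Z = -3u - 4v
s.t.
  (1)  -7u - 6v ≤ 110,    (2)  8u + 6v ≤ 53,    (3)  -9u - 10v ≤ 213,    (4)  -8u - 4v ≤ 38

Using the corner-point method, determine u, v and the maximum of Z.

u = 904/13, v = -2181/26, maximum Z = 1650/13

Extreme points and Z = -3u - 4v:
  (89/8, -501/16) → Z = 735/8
  (53/5, -307/10) → Z = 91
  (904/13, -2181/26) → Z = 1650/13
  (-55/2, 91/2) → Z = -199/2

The optimum lies where 8u + 6v = 53 and -9u - 10v = 213.
Solving simultaneously gives u = 904/13, v = -2181/26.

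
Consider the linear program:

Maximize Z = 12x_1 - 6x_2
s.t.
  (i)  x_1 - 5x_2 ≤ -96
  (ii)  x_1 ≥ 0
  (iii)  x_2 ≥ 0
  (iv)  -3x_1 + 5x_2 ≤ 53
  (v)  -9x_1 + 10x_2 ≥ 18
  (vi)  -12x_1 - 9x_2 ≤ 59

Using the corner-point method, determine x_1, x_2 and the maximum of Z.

Feasible corners and Z = 12x_1 - 6x_2:
  (43/2, 47/2) → Z = 117
  (174/7, 846/35) → Z = 5364/35
  (88/3, 141/5) → Z = 914/5

The optimum lies where -3x_1 + 5x_2 = 53 and -9x_1 + 10x_2 = 18.
Solving simultaneously gives x_1 = 88/3, x_2 = 141/5.

x_1 = 88/3, x_2 = 141/5, maximum Z = 914/5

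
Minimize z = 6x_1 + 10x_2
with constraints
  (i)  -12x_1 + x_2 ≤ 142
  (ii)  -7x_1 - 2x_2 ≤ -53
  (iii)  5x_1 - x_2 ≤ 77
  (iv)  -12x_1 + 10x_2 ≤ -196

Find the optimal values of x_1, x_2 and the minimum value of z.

The binding constraints are -7x_1 - 2x_2 = -53 and 5x_1 - x_2 = 77.
Solving simultaneously gives x_1 = 207/17, x_2 = -274/17.

x_1 = 207/17, x_2 = -274/17, minimum z = -1498/17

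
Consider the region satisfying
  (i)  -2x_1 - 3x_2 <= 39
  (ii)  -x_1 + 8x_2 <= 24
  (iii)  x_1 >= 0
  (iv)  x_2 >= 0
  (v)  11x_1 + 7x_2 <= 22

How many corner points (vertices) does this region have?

4

The feasible vertices (each the meet of two boundaries and inside every other half-plane) are:
  (0, 3)
  (8/95, 286/95)
  (0, 0)
  (2, 0)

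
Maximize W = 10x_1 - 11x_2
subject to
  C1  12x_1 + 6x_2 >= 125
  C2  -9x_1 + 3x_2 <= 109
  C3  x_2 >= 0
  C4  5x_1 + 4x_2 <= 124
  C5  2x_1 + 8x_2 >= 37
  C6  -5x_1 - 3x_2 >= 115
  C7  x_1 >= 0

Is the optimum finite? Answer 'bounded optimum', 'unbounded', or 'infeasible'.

infeasible

The boundaries 12x_1 + 6x_2 = 125 and 2x_1 + 8x_2 = 37 meet at (389/42, 97/42), but that point violates -5x_1 - 3x_2 ≥ 115. Every candidate vertex is excluded by some other constraint, so the feasible region is empty.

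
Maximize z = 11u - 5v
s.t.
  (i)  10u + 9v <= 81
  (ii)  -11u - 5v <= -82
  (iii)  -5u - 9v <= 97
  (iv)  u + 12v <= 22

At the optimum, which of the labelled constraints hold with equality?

Extreme points and z = 11u - 5v:
  (178/5, -275/9) → z = 24497/45
  (258/37, 139/111) → z = 7819/111
  (1223/74, -1477/74) → z = 10419/37
  (874/127, 160/127) → z = 8814/127

The maximum is at (178/5, -275/9). Substituting into each constraint, equality holds for (i) and (iii); the remaining constraints have slack.

(i) and (iii)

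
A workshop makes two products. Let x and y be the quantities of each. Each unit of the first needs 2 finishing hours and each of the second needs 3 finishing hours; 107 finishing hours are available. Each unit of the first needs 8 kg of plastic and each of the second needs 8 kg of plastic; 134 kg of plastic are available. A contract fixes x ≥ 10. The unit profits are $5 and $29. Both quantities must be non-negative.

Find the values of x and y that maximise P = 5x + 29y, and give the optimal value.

x = 10, y = 27/4, maximum P = 983/4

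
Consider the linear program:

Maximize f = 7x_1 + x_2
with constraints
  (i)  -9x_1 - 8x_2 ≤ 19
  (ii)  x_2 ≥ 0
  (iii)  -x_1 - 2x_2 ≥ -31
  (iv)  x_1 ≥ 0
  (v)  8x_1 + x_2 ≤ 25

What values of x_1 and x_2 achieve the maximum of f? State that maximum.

x_1 = 19/15, x_2 = 223/15, maximum f = 356/15

Extreme points and f = 7x_1 + x_2:
  (0, 0) → f = 0
  (25/8, 0) → f = 175/8
  (0, 31/2) → f = 31/2
  (19/15, 223/15) → f = 356/15

The optimum lies where -x_1 - 2x_2 = -31 and 8x_1 + x_2 = 25.
Solving simultaneously gives x_1 = 19/15, x_2 = 223/15.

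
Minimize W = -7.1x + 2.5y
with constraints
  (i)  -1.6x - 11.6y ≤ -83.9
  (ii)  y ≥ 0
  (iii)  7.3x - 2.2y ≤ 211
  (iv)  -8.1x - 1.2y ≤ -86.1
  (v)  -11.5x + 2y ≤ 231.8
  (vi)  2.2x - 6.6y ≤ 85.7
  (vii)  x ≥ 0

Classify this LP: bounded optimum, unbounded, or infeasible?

Corner points and W = -7.1x + 2.5y:
  (131609/4410, 27487/8820) → W = -18001303/88200
  (7484/767, 18061/3068) → W = -1673931/30680
  (0, 71.75) → W = 179.375
  (0, 115.9) → W = 289.75
The feasible region has finitely many vertices and no improving ray; the minimum is -18001303/88200 at (131609/4410, 27487/8820).

bounded optimum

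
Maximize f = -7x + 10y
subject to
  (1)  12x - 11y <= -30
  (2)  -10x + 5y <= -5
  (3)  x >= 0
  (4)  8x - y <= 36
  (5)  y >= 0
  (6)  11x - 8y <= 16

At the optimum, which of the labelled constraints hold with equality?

(2) and (4)

Corner points and f = -7x + 10y:
  (41/10, 36/5) → f = 433/10
  (213/38, 168/19) → f = 1869/38
  (35/6, 32/3) → f = 395/6

The maximum is at (35/6, 32/3). Substituting into each constraint, equality holds for (2) and (4); the remaining constraints have slack.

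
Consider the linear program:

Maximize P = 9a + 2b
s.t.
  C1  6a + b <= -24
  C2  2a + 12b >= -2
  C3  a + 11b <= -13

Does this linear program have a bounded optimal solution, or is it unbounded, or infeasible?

The boundaries 6a + b = -24 and 2a + 12b = -2 meet at (-143/35, 18/35), but that point violates a + 11b ≤ -13. Every candidate vertex is excluded by some other constraint, so the feasible region is empty.

infeasible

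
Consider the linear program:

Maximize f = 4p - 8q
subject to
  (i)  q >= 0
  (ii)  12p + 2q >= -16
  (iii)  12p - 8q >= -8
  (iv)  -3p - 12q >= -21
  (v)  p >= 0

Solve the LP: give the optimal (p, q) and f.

p = 7, q = 0, maximum f = 28

Corner points and f = 4p - 8q:
  (7, 0) → f = 28
  (0, 0) → f = 0
  (3/7, 23/14) → f = -80/7
  (0, 1) → f = -8

At the optimal vertex, q = 0 and -3p - 12q = -21.
Solving simultaneously gives p = 7, q = 0.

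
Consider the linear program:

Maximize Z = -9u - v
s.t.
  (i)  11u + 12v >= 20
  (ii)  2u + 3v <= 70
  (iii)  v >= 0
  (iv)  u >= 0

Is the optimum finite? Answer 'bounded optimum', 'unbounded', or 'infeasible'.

bounded optimum

Extreme points and Z = -9u - v:
  (20/11, 0) → Z = -180/11
  (0, 5/3) → Z = -5/3
  (35, 0) → Z = -315
  (0, 70/3) → Z = -70/3
The feasible region has finitely many vertices and no improving ray; the maximum is -5/3 at (0, 5/3).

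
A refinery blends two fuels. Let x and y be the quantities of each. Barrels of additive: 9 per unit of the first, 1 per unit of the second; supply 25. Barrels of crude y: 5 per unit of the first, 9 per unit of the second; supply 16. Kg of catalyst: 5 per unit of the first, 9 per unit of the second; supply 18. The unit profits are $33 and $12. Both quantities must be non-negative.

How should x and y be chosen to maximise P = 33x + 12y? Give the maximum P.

Corner points and P = 33x + 12y:
  (0, 0) → P = 0
  (0, 16/9) → P = 64/3
  (25/9, 0) → P = 275/3
  (11/4, 1/4) → P = 375/4

x = 11/4, y = 1/4, maximum P = 375/4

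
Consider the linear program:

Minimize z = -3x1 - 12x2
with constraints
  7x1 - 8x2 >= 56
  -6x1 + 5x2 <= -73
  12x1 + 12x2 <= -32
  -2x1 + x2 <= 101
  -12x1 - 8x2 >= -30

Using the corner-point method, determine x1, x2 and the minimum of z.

x1 = 179/33, x2 = -89/11, minimum z = 889/11

The feasible region is unbounded (it extends along (-1, -2), (2, -3)), but z strictly increases along every unbounded feasible direction, so there is no improving ray and the minimum is attained at a vertex.

The binding constraints are -6x1 + 5x2 = -73 and 12x1 + 12x2 = -32.
Solving simultaneously gives x1 = 179/33, x2 = -89/11.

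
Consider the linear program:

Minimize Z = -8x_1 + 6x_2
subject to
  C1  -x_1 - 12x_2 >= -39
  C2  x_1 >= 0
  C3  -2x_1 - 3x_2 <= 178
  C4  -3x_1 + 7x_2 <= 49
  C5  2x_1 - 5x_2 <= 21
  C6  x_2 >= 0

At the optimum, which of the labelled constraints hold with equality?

Vertices and Z = -8x_1 + 6x_2:
  (0, 13/4) → Z = 39/2
  (447/29, 57/29) → Z = -3234/29
  (0, 0) → Z = 0
  (21/2, 0) → Z = -84

The minimum is at (447/29, 57/29). Substituting into each constraint, equality holds for C1 and C5; the remaining constraints have slack.

C1 and C5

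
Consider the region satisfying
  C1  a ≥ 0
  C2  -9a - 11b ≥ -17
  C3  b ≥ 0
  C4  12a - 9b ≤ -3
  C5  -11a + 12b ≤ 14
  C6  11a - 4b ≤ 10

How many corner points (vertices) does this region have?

4

Of the 15 pairwise boundary intersections, those satisfying every inequality are:
  (0, 1/3)
  (0, 7/6)
  (40/71, 77/71)
  (50/229, 313/229)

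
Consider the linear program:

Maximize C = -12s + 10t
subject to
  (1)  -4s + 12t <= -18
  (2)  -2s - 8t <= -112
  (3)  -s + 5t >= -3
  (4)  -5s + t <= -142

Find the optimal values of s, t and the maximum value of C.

Vertices and C = -12s + 10t:
  (843/28, 239/28) → C = -3863/14
  (292/9, 53/9) → C = -2974/9
  (208/7, 46/7) → C = -2036/7
The feasible region is unbounded (it extends along (3, 1), (5, 1)), but C strictly decreases along every unbounded feasible direction, so there is no improving ray and the maximum is attained at a vertex.

At the optimal vertex, -4s + 12t = -18 and -5s + t = -142.
Solving simultaneously gives s = 843/28, t = 239/28.

s = 843/28, t = 239/28, maximum C = -3863/14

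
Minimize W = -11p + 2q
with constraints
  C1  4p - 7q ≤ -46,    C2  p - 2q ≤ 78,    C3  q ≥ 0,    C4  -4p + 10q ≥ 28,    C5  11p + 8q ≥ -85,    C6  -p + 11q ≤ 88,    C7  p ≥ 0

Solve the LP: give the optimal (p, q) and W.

p = 110/37, q = 306/37, minimum W = -598/37

Feasible corners and W = -11p + 2q:
  (110/37, 306/37) → W = -598/37
  (0, 46/7) → W = 92/7
  (0, 8) → W = 16

The optimum lies where 4p - 7q = -46 and -p + 11q = 88.
Solving simultaneously gives p = 110/37, q = 306/37.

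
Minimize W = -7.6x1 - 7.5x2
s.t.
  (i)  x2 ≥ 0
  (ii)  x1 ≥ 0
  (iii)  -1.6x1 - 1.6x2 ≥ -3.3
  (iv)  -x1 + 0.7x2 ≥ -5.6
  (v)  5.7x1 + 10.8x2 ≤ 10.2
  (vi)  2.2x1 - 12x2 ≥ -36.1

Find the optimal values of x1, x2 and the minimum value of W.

x1 = 34/19, x2 = 0, minimum W = -68/5

Vertices and W = -7.6x1 - 7.5x2:
  (0, 0) → W = 0
  (34/19, 0) → W = -68/5
  (0, 17/18) → W = -85/12

At the optimal vertex, x2 = 0 and 5.7x1 + 10.8x2 = 10.2.
Solving simultaneously gives x1 = 34/19, x2 = 0.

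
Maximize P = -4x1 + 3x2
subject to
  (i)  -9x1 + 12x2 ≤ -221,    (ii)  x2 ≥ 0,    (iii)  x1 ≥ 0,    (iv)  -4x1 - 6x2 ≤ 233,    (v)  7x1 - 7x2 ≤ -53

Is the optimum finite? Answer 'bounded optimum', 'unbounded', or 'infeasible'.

The boundaries -9x1 + 12x2 = -221 and x2 = 0 meet at (221/9, 0), but that point violates 7x1 - 7x2 ≤ -53. Every candidate vertex is excluded by some other constraint, so the feasible region is empty.

infeasible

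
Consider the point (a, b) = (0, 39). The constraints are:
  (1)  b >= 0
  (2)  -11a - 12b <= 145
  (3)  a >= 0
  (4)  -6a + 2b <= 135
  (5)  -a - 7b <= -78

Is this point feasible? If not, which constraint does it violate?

(1): 39 ≥ 0 ✓
(2): -468 ≤ 145 ✓
(3): 0 ≥ 0 ✓
(4): 78 ≤ 135 ✓
(5): -273 ≤ -78 ✓

feasible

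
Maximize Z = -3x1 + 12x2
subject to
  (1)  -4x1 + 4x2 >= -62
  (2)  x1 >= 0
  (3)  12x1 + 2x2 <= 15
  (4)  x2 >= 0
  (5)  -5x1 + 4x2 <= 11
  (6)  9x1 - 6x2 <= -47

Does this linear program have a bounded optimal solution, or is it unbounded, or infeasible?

The boundaries x1 = 0 and x2 = 0 meet at (0, 0), but that point violates 9x1 - 6x2 ≤ -47. Every candidate vertex is excluded by some other constraint, so the feasible region is empty.

infeasible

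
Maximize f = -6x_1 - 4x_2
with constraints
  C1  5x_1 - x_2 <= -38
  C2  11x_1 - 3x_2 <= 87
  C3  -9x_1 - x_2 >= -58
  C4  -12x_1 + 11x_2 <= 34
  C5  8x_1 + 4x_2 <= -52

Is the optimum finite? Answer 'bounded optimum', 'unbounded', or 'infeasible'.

From the feasible point (-201/4, -853/4), moving in the direction (-11, -12) keeps every constraint satisfied while f increases without bound.

unbounded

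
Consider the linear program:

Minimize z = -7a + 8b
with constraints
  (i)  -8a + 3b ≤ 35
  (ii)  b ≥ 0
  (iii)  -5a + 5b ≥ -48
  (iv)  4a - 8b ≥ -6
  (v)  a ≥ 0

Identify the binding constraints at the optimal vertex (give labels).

(ii) and (iii)

Corner points and z = -7a + 8b:
  (48/5, 0) → z = -336/5
  (0, 0) → z = 0
  (207/10, 111/10) → z = -561/10
  (0, 3/4) → z = 6

The minimum is at (48/5, 0). Substituting into each constraint, equality holds for (ii) and (iii); the remaining constraints have slack.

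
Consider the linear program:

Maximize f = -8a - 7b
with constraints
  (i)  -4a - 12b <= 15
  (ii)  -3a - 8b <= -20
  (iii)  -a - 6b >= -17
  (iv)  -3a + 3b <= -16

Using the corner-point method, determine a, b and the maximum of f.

The feasible region is unbounded (it extends along (6, -1), (3, -1)), but f strictly decreases along every unbounded feasible direction, so there is no improving ray and the maximum is attained at a vertex.

a = 188/33, b = 4/11, maximum f = -1588/33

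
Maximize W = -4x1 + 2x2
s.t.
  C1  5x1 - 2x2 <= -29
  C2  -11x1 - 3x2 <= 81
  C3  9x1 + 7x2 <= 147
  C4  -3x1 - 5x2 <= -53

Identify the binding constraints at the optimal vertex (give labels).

C2 and C3

Corner points and W = -4x1 + 2x2:
  (91/53, 996/53) → W = 1628/53
  (-39/31, 352/31) → W = 860/31
  (-504/25, 1173/25) → W = 4362/25
  (-282/23, 413/23) → W = 1954/23

The maximum is at (-504/25, 1173/25). Substituting into each constraint, equality holds for C2 and C3; the remaining constraints have slack.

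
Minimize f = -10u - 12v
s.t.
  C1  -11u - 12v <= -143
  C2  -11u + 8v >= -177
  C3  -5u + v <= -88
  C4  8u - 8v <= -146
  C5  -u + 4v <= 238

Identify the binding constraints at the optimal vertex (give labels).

Corner points and f = -10u - 12v:
  (425/16, 717/16) → f = -6427/8
  (590/19, 1278/19) → f = -21236/19
  (55, 293/4) → f = -1429

The minimum is at (55, 293/4). Substituting into each constraint, equality holds for C4 and C5; the remaining constraints have slack.

C4 and C5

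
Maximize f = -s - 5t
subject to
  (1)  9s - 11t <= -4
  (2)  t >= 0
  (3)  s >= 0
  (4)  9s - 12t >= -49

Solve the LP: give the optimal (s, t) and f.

The optimum lies where 9s - 11t = -4 and s = 0.
Solving simultaneously gives s = 0, t = 4/11.

s = 0, t = 4/11, maximum f = -20/11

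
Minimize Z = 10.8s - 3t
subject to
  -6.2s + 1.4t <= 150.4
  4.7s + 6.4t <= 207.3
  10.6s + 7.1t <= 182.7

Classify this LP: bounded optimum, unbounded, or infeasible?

Vertices and Z = 10.8s - 3t:
  (-33617/2313, 99607/2313) → Z = -1103141/3855
  (-10085/1149, 44623/1149) → Z = -80929/383
The feasible region has finitely many vertices and no improving ray; the minimum is -1103141/3855 at (-33617/2313, 99607/2313).

bounded optimum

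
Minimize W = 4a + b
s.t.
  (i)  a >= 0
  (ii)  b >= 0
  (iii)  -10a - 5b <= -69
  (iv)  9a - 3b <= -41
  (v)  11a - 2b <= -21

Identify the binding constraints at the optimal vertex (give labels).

Vertices and W = 4a + b:
  (0, 69/5) → W = 69/5
  (2/75, 1031/75) → W = 1039/75
  (19/15, 262/15) → W = 338/15
The feasible region is unbounded (it extends along (0, 1), (2, 11)), but W strictly increases along every unbounded feasible direction, so there is no improving ray and the minimum is attained at a vertex.

The minimum is at (0, 69/5). Substituting into each constraint, equality holds for (i) and (iii); the remaining constraints have slack.

(i) and (iii)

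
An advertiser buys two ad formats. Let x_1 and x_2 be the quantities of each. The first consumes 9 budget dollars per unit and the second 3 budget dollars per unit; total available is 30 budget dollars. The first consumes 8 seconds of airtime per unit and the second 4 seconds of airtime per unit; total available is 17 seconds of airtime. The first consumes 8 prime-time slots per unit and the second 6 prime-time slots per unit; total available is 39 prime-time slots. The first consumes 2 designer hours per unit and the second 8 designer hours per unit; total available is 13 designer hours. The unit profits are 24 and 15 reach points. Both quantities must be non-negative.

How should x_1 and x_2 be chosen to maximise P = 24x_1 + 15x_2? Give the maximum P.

Corner points and P = 24x_1 + 15x_2:
  (0, 0) → P = 0
  (0, 13/8) → P = 195/8
  (17/8, 0) → P = 51
  (3/2, 5/4) → P = 219/4

The binding constraints are 8x_1 + 4x_2 = 17 and 2x_1 + 8x_2 = 13.
Solving simultaneously gives x_1 = 3/2, x_2 = 5/4.

x_1 = 3/2, x_2 = 5/4, maximum P = 219/4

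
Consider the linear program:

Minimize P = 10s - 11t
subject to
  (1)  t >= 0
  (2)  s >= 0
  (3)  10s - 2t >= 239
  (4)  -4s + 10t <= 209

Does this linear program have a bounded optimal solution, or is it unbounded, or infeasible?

bounded optimum

Feasible corners and P = 10s - 11t:
  (239/10, 0) → P = 239
  (702/23, 1523/46) → P = -2713/46
The feasible region has finitely many vertices and no improving ray; the minimum is -2713/46 at (702/23, 1523/46).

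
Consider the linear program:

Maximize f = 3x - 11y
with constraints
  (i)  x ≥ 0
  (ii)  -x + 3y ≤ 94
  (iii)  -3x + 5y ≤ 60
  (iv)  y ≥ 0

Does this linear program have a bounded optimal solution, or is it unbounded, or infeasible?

unbounded

From the feasible point (0, 12), moving in the direction (1, 0) keeps every constraint satisfied while f increases without bound.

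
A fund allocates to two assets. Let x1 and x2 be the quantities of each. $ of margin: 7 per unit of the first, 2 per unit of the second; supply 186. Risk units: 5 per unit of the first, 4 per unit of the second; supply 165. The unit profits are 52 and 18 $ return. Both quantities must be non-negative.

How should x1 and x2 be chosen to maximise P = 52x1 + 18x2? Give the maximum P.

x1 = 23, x2 = 25/2, maximum P = 1421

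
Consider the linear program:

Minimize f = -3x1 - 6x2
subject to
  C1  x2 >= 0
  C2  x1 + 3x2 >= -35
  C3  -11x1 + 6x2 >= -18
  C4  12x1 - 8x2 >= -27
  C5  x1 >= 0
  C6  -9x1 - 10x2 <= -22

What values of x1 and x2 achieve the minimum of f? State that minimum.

x1 = 153/8, x2 = 513/16, minimum f = -999/4

Extreme points and f = -3x1 - 6x2:
  (153/8, 513/16) → f = -999/4
  (78/41, 20/41) → f = -354/41
  (0, 27/8) → f = -81/4
  (0, 11/5) → f = -66/5

The optimum lies where -11x1 + 6x2 = -18 and 12x1 - 8x2 = -27.
Solving simultaneously gives x1 = 153/8, x2 = 513/16.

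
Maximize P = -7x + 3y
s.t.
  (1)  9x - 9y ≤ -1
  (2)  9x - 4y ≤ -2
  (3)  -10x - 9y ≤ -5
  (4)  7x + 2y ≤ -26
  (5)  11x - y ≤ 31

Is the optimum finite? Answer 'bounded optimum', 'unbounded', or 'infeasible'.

unbounded

From the feasible point (-244/43, 295/43), moving in the direction (-9, 10) keeps every constraint satisfied while P increases without bound.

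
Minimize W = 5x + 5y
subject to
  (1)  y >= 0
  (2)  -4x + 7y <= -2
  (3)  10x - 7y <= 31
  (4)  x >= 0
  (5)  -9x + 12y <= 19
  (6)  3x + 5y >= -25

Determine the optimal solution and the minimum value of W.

x = 1/2, y = 0, minimum W = 5/2

Feasible corners and W = 5x + 5y:
  (1/2, 0) → W = 5/2
  (31/10, 0) → W = 31/2
  (29/6, 52/21) → W = 1535/42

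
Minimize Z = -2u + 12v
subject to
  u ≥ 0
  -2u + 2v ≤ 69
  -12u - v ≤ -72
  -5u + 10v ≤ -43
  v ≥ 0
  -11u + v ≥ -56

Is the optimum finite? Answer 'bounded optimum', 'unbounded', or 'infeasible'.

The boundaries -2u + 2v = 69 and -12u - v = -72 meet at (75/26, 486/13), but that point violates -5u + 10v ≤ -43. Every candidate vertex is excluded by some other constraint, so the feasible region is empty.

infeasible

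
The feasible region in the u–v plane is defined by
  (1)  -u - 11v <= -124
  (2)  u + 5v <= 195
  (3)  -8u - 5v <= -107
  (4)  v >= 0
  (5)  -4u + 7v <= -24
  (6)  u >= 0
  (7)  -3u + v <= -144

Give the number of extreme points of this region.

Pairwise boundary intersections that survive every other constraint:
  (124, 0)
  (854/17, 114/17)
  (195, 0)
  (915/16, 441/16)

4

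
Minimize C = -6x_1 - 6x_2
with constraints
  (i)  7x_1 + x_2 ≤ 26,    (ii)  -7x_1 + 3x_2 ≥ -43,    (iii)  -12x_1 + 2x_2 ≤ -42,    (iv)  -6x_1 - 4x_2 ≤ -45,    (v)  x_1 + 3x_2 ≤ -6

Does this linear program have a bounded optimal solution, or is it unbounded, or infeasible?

The boundaries 7x_1 + x_2 = 26 and -7x_1 + 3x_2 = -43 meet at (121/28, -17/4), but that point violates -6x_1 - 4x_2 ≤ -45. Every candidate vertex is excluded by some other constraint, so the feasible region is empty.

infeasible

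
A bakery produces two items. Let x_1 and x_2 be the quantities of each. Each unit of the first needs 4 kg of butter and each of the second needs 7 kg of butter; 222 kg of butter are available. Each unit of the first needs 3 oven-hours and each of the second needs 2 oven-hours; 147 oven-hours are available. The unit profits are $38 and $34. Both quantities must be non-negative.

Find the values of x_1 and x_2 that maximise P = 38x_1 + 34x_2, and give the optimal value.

Vertices and P = 38x_1 + 34x_2:
  (0, 0) → P = 0
  (0, 222/7) → P = 7548/7
  (49, 0) → P = 1862
  (45, 6) → P = 1914

x_1 = 45, x_2 = 6, maximum P = 1914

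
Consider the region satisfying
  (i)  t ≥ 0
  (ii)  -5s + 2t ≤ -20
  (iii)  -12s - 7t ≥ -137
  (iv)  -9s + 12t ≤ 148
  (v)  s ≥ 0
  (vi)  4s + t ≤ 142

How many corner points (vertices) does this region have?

3

Of the 15 pairwise boundary intersections, those satisfying every inequality are:
  (4, 0)
  (137/12, 0)
  (414/59, 445/59)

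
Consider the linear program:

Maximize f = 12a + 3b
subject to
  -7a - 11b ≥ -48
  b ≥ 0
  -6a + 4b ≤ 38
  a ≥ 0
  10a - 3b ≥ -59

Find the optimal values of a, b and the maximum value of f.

a = 48/7, b = 0, maximum f = 576/7

Vertices and f = 12a + 3b:
  (48/7, 0) → f = 576/7
  (0, 48/11) → f = 144/11
  (0, 0) → f = 0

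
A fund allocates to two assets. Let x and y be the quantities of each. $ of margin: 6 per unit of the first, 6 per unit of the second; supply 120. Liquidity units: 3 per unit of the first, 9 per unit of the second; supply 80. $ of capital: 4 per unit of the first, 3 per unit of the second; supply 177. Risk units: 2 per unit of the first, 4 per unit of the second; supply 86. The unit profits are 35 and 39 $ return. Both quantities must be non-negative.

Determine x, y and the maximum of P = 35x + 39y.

Extreme points and P = 35x + 39y:
  (0, 0) → P = 0
  (0, 80/9) → P = 1040/3
  (20, 0) → P = 700
  (50/3, 10/3) → P = 2140/3

The optimum lies where 6x + 6y = 120 and 3x + 9y = 80.
Solving simultaneously gives x = 50/3, y = 10/3.

x = 50/3, y = 10/3, maximum P = 2140/3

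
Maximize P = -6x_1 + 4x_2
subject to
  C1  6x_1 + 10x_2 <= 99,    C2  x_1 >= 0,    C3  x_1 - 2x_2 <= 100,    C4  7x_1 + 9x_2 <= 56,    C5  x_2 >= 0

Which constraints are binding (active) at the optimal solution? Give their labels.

C2 and C4

Corner points and P = -6x_1 + 4x_2:
  (0, 56/9) → P = 224/9
  (0, 0) → P = 0
  (8, 0) → P = -48

The maximum is at (0, 56/9). Substituting into each constraint, equality holds for C2 and C4; the remaining constraints have slack.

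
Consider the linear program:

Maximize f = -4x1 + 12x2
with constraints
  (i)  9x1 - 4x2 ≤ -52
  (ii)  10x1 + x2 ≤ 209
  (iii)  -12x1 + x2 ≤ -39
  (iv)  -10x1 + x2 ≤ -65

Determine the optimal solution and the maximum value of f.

x1 = 137/10, x2 = 72, maximum f = 4046/5

Corner points and f = -4x1 + 12x2:
  (16, 49) → f = 524
  (312/31, 1105/31) → f = 12012/31
  (137/10, 72) → f = 4046/5

The binding constraints are 10x1 + x2 = 209 and -10x1 + x2 = -65.
Solving simultaneously gives x1 = 137/10, x2 = 72.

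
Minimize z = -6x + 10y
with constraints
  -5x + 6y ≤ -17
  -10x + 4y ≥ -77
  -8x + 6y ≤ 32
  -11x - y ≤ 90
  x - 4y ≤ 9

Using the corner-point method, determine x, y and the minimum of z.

x = 68/9, y = -13/36, minimum z = -881/18

Corner points and z = -6x + 10y:
  (197/20, 43/8) → z = -107/20
  (1, -2) → z = -26
  (68/9, -13/36) → z = -881/18

At the optimal vertex, -10x + 4y = -77 and x - 4y = 9.
Solving simultaneously gives x = 68/9, y = -13/36.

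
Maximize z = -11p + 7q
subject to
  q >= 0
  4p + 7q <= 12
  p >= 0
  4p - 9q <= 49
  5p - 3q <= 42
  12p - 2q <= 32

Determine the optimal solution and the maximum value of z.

Vertices and z = -11p + 7q:
  (0, 0) → z = 0
  (8/3, 0) → z = -88/3
  (0, 12/7) → z = 12
  (62/23, 4/23) → z = -654/23

The binding constraints are 4p + 7q = 12 and p = 0.
Solving simultaneously gives p = 0, q = 12/7.

p = 0, q = 12/7, maximum z = 12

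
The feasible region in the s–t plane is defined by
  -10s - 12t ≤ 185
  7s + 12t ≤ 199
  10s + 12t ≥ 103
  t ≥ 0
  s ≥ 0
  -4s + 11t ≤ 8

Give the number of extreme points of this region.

Pairwise boundary intersections that survive every other constraint:
  (199/7, 0)
  (2093/125, 852/125)
  (103/10, 0)
  (1037/158, 246/79)

4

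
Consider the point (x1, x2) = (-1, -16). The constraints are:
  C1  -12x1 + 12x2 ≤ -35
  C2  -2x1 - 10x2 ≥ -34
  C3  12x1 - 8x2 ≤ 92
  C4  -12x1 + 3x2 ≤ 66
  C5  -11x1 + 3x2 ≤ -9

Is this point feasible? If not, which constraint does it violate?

not feasible — violates C3

Constraint C3: 12x1 - 8x2 = 116, which is not ≤ 92. All other constraints are satisfied.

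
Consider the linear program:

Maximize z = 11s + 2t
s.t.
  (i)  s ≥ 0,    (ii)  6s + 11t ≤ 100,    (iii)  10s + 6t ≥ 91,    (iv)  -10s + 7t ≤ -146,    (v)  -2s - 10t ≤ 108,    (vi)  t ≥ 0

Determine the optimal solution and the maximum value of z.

Feasible corners and z = 11s + 2t:
  (1153/76, 31/38) → z = 12807/76
  (50/3, 0) → z = 550/3
  (73/5, 0) → z = 803/5

The optimum lies where 6s + 11t = 100 and t = 0.
Solving simultaneously gives s = 50/3, t = 0.

s = 50/3, t = 0, maximum z = 550/3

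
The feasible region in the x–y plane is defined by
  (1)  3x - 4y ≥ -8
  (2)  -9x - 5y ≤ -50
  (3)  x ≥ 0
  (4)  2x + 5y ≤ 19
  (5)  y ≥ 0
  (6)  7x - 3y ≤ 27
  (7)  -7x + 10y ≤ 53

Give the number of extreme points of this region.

Intersecting each pair of boundary lines and keeping only the points that satisfy every inequality leaves:
  (31/7, 71/35)
  (285/62, 107/62)
  (192/41, 79/41)

3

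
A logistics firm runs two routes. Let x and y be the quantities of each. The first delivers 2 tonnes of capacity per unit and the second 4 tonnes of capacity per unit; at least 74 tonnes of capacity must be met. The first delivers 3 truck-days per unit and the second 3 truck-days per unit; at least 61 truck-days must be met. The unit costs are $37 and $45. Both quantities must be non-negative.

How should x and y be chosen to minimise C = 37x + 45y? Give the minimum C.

Feasible corners and C = 37x + 45y:
  (0, 61/3) → C = 915
  (37, 0) → C = 1369
  (11/3, 50/3) → C = 2657/3
The feasible region is unbounded (it extends along (0, 1), (1, 0)), but C strictly increases along every unbounded feasible direction, so there is no improving ray and the minimum is attained at a vertex.

At the optimal vertex, 2x + 4y = 74 and 3x + 3y = 61.
Solving simultaneously gives x = 11/3, y = 50/3.

x = 11/3, y = 50/3, minimum C = 2657/3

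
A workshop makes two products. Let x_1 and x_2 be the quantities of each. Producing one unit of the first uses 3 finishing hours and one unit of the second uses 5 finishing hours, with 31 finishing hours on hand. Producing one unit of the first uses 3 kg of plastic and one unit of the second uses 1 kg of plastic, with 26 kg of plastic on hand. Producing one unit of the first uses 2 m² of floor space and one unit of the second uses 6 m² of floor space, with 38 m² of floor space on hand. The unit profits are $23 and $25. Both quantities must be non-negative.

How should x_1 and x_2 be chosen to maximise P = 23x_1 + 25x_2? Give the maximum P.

Feasible corners and P = 23x_1 + 25x_2:
  (0, 0) → P = 0
  (0, 31/5) → P = 155
  (26/3, 0) → P = 598/3
  (33/4, 5/4) → P = 221

x_1 = 33/4, x_2 = 5/4, maximum P = 221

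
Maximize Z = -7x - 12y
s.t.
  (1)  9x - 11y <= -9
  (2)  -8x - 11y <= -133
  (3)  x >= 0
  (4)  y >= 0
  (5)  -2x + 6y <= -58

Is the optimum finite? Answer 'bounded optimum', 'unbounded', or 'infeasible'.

infeasible

The boundaries 9x - 11y = -9 and -8x - 11y = -133 meet at (124/17, 1269/187), but that point violates -2x + 6y ≤ -58. Every candidate vertex is excluded by some other constraint, so the feasible region is empty.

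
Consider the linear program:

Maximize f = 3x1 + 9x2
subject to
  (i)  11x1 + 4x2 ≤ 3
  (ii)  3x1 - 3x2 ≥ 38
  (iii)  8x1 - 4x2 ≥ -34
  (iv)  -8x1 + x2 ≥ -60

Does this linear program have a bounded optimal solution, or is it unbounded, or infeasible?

bounded optimum

Vertices and f = 3x1 + 9x2:
  (161/45, -409/45) → f = -1066/15
  (243/43, -636/43) → f = -4995/43
  (-127/6, -203/6) → f = -368
The feasible region has finitely many vertices and no improving ray; the maximum is -1066/15 at (161/45, -409/45).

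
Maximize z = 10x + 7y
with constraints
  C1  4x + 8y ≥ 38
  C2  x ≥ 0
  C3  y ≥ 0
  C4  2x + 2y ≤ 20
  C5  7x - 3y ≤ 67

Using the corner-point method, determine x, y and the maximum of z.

x = 97/10, y = 3/10, maximum z = 991/10

Feasible corners and z = 10x + 7y:
  (0, 19/4) → z = 133/4
  (19/2, 0) → z = 95
  (0, 10) → z = 70
  (67/7, 0) → z = 670/7
  (97/10, 3/10) → z = 991/10

The optimum lies where 2x + 2y = 20 and 7x - 3y = 67.
Solving simultaneously gives x = 97/10, y = 3/10.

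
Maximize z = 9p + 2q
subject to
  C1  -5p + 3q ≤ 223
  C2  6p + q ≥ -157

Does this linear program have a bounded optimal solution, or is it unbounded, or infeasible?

From the feasible point (-694/23, 553/23), moving in the direction (3, 5) keeps every constraint satisfied while z increases without bound.

unbounded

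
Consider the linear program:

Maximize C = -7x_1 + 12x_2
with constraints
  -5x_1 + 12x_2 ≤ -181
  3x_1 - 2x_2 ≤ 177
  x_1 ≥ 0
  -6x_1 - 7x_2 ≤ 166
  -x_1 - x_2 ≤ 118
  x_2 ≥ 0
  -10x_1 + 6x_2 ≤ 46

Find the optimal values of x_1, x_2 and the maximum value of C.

Extreme points and C = -7x_1 + 12x_2:
  (881/13, 171/13) → C = -4115/13
  (181/5, 0) → C = -1267/5
  (59, 0) → C = -413

At the optimal vertex, -5x_1 + 12x_2 = -181 and x_2 = 0.
Solving simultaneously gives x_1 = 181/5, x_2 = 0.

x_1 = 181/5, x_2 = 0, maximum C = -1267/5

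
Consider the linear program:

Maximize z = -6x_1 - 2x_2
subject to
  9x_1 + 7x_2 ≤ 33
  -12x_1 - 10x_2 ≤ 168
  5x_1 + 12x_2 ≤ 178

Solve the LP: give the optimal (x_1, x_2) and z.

x_1 = -1898/47, x_2 = 1488/47, maximum z = 8412/47

Corner points and z = -6x_1 - 2x_2:
  (251, -318) → z = -870
  (-850/73, 1437/73) → z = 2226/73
  (-1898/47, 1488/47) → z = 8412/47

At the optimal vertex, -12x_1 - 10x_2 = 168 and 5x_1 + 12x_2 = 178.
Solving simultaneously gives x_1 = -1898/47, x_2 = 1488/47.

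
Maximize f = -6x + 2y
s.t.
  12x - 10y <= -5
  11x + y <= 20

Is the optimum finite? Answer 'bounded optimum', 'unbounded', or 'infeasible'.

unbounded

From the feasible point (195/122, 295/122), moving in the direction (-10, -12) keeps every constraint satisfied while f increases without bound.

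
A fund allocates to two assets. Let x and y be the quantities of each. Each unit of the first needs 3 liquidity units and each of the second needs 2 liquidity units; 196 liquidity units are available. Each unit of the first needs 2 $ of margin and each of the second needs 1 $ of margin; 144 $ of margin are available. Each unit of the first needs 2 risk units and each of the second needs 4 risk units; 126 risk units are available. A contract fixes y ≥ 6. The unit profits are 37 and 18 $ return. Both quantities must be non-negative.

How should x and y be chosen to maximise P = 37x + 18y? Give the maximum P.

Vertices and P = 37x + 18y:
  (0, 63/2) → P = 567
  (0, 6) → P = 108
  (51, 6) → P = 1995

At the optimal vertex, 2x + 4y = 126 and y = 6.
Solving simultaneously gives x = 51, y = 6.

x = 51, y = 6, maximum P = 1995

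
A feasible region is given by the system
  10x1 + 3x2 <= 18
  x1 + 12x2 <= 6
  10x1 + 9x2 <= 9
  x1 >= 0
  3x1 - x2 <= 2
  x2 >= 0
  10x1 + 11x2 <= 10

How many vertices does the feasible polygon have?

Intersecting each pair of boundary lines and keeping only the points that satisfy every inequality leaves:
  (18/37, 17/37)
  (0, 1/2)
  (27/37, 7/37)
  (0, 0)
  (2/3, 0)

5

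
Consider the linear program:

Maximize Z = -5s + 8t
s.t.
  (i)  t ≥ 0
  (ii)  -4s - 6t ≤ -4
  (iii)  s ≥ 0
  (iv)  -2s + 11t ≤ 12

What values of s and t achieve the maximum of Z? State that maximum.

Corner points and Z = -5s + 8t:
  (1, 0) → Z = -5
  (0, 2/3) → Z = 16/3
  (0, 12/11) → Z = 96/11
The feasible region is unbounded (it extends along (11, 2), (1, 0)), but Z strictly decreases along every unbounded feasible direction, so there is no improving ray and the maximum is attained at a vertex.

The optimum lies where s = 0 and -2s + 11t = 12.
Solving simultaneously gives s = 0, t = 12/11.

s = 0, t = 12/11, maximum Z = 96/11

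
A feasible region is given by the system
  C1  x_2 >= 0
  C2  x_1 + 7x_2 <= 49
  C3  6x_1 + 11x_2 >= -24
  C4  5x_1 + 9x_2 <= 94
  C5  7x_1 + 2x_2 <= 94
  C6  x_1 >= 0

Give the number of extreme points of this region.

5

Pairwise boundary intersections that survive every other constraint:
  (94/7, 0)
  (0, 0)
  (217/26, 151/26)
  (0, 7)
  (658/53, 188/53)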